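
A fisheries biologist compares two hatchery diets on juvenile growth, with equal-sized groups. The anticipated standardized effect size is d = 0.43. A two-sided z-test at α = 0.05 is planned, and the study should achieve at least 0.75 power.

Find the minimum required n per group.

n = 76 per group

For power 0.75 need Φ(δ − z_{0.025}) = 0.75, so δ = z_{0.025} + z_{0.25} = 1.960 + 0.674 = 2.634.
(The Φ(−δ − z_{α/2}) term is vanishingly small for δ > 0 and is dropped in the standard sample-size formula.)
δ = d·√(n/2) ⇒ n = 2(δ/d)² = 2 × (2.634 / 0.43)² = 75.07.
Rounding up, n = 76 per group.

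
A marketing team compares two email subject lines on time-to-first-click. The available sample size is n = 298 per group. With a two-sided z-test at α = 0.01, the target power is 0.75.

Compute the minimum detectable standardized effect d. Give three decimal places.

d ≈ 0.266

Required noncentrality: δ = z_{0.005} + z_{0.25} = 2.576 + 0.674 = 3.250.
(The second rejection-region term Φ(−δ − z_{α/2}) is negligible and dropped.)
δ = d·√(n/2) ⇒ d = δ/√(n/2) = 3.250/√(298/2) = 0.2663.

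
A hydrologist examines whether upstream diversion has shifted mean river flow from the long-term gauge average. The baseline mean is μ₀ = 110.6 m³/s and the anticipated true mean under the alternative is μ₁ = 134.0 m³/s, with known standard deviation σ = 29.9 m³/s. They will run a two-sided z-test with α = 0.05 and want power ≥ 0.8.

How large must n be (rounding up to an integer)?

n = 13

Standardized effect: d = |μ₁ − μ₀| / σ = |134.0 − 110.6| / 29.9 = 0.7826
Set Φ(δ − 1.960) = 0.8; then δ − 1.960 = Φ⁻¹(0.8) = 0.842, giving δ = 2.802.
(For δ > 0 the lower-tail rejection region contributes negligibly to power, so the one-term inversion is standard.)
δ = d·√n ⇒ n = (δ/d)² = (2.802 / 0.7826)² = 12.81.
Rounding up, n = 13.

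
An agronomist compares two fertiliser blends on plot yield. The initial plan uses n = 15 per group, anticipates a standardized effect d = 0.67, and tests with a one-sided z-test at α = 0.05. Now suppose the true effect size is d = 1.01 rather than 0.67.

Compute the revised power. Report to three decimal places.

Power ≈ 0.869

With d = 1.01: δ = d·√(n/2) = 1.01 × √(15/2) = 2.7660. Critical value z_{0.05} = 1.645.
Revised power = P(Z > 1.645 − δ) = Φ(1.121) = 0.8689.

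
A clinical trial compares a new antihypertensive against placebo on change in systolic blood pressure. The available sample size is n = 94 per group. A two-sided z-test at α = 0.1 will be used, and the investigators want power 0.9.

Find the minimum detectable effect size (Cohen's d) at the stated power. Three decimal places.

d ≈ 0.427

Need Φ(δ − 1.645) = 0.9, so δ = 1.645 + 1.282 = 2.926.
(Lower-tail contribution to power is negligible for δ > 0.)
δ = d·√(n/2) ⇒ d = δ/√(n/2) = 2.926/√(94/2) = 0.4269.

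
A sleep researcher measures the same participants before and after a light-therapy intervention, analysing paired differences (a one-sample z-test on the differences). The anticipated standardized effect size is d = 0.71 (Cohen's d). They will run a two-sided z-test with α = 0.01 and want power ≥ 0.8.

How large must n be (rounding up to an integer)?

For power 0.8 need Φ(δ − z_{0.005}) = 0.8, so δ = z_{0.005} + z_{0.20} = 2.576 + 0.842 = 3.417.
(Ignoring the negligible lower-tail rejection probability gives the usual closed-form inversion.)
δ = d·√n ⇒ n = (δ/d)² = (3.417 / 0.71)² = 23.17.
Rounding up, n = 24.

n = 24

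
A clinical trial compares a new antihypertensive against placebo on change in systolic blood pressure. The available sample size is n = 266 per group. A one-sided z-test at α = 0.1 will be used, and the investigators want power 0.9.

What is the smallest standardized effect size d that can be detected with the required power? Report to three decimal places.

d ≈ 0.222

Need Φ(δ − 1.282) = 0.9, so δ = 1.282 + 1.282 = 2.563.
δ = d·√(n/2) ⇒ d = δ/√(n/2) = 2.563/√(266/2) = 0.2222.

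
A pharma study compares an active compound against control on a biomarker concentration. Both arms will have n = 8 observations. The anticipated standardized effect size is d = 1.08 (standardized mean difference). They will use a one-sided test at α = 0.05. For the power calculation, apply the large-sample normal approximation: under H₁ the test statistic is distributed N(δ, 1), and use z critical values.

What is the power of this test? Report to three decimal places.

Noncentrality parameter: δ = d·√(n/2) = 1.08 × √(8/2) = 2.1600
Critical value for a one-sided test at α = 0.05: z_α = 1.645.
Power = P(Z > 1.645 − δ) = Φ(0.515) = 0.6968.

Power ≈ 0.697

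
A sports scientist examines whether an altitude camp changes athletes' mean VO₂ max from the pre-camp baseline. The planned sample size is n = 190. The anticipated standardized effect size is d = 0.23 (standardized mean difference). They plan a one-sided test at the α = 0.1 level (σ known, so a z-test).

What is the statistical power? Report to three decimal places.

Power ≈ 0.971

Noncentrality parameter: δ = d·√n = 0.23 × √190 = 3.1703
One-sided α = 0.1 → critical value z_{0.1} = 1.282.
Power = P(Z > 1.282 − δ) = Φ(1.889) = 0.9705.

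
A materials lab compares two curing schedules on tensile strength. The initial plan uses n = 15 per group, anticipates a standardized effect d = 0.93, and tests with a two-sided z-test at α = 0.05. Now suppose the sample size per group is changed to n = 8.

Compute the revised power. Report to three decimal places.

With n = 8 per group: δ = d·√(n/2) = 0.93 × √(8/2) = 1.8600. Critical value z_{0.025} = 1.960.
Revised power = Φ(δ − 1.960) + Φ(−δ − 1.960) = Φ(-0.100) + Φ(-3.820) = 0.4602 + 0.0001 = 0.4603.

Power ≈ 0.460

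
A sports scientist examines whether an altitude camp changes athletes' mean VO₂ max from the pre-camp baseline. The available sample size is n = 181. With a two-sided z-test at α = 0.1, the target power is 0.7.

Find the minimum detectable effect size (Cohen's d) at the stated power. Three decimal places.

Need Φ(δ − 1.645) = 0.7, so δ = 1.645 + 0.524 = 2.169.
(The second rejection-region term Φ(−δ − z_{α/2}) is negligible and dropped.)
δ = d·√n ⇒ d = δ/√n = 2.169/√181 = 0.1612.

d ≈ 0.161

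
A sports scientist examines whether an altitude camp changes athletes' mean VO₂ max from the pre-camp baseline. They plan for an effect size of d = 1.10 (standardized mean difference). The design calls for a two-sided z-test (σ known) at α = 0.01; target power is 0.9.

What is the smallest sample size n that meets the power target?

Set Φ(δ − 2.576) = 0.9; then δ − 2.576 = Φ⁻¹(0.9) = 1.282, giving δ = 3.857.
(Ignoring the negligible lower-tail rejection probability gives the usual closed-form inversion.)
δ = d·√n ⇒ n = (δ/d)² = (3.857 / 1.10)² = 12.30.
Rounding up, n = 13.

n = 13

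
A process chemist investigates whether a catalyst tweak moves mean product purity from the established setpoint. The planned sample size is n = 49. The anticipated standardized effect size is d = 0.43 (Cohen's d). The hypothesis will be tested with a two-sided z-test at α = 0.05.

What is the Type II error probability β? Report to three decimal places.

β ≈ 0.147

Noncentrality parameter: δ = d·√n = 0.43 × √49 = 3.0100
Critical value for a two-sided test at α = 0.05: z_{α/2} = 1.960.
Power = Φ(δ − 1.960) + Φ(−δ − 1.960) = Φ(1.050) + Φ(-4.970) = 0.8531 + 0.0000 = 0.8531.
Type II error: β = 1 − power = 1 − 0.8531 = 0.1469.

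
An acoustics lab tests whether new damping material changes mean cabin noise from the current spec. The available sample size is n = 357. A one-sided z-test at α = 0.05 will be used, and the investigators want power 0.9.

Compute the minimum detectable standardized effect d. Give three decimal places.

Need Φ(δ − 1.645) = 0.9, so δ = 1.645 + 1.282 = 2.926.
δ = d·√n ⇒ d = δ/√n = 2.926/√357 = 0.1549.

d ≈ 0.155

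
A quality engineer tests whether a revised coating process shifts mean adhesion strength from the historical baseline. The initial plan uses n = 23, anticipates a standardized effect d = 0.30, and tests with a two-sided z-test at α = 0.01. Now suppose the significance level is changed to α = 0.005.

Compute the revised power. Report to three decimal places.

δ = d·√n = 0.30 × √23 = 1.4387 (unchanged). New critical value: z_{0.0025} = 2.807.
Revised power = Φ(δ − 2.807) + Φ(−δ − 2.807) = Φ(-1.368) + Φ(-4.246) = 0.0856 + 0.0000 = 0.0856.

Power ≈ 0.086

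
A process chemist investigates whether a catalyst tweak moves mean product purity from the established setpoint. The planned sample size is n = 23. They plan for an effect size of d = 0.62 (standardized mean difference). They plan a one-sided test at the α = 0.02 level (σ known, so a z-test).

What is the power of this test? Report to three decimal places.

Noncentrality parameter: δ = d·√n = 0.62 × √23 = 2.9734
Critical value for a one-sided test at α = 0.02: z_α = 2.054.
Power = P(Z > 2.054 − δ) = Φ(0.920) = 0.8211.

Power ≈ 0.821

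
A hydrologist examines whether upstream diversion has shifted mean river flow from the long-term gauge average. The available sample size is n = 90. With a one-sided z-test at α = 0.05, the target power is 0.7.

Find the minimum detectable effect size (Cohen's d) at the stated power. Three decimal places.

Required noncentrality: δ = z_{0.05} + z_{0.30} = 1.645 + 0.524 = 2.169.
δ = d·√n ⇒ d = δ/√n = 2.169/√90 = 0.2287.

d ≈ 0.229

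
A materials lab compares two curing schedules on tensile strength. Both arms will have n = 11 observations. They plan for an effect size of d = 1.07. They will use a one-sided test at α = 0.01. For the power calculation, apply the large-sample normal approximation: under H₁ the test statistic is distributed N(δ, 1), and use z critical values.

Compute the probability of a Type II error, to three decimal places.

β ≈ 0.427

Noncentrality parameter: δ = d·√(n/2) = 1.07 × √(11/2) = 2.5094
Critical value for a one-sided test at α = 0.01: z_α = 2.326.
Power = P(Z > 2.326 − δ) = Φ(0.183) = 0.5726.
Type II error: β = 1 − power = 1 − 0.5726 = 0.4274.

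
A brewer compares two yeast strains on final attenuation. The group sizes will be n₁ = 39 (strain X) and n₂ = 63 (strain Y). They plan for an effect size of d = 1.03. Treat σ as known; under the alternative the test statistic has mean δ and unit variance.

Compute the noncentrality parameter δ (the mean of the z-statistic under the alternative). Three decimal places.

δ ≈ 5.055

δ = d / √(1/n₁ + 1/n₂) = 1.03 / √(1/39 + 1/63) = 5.0552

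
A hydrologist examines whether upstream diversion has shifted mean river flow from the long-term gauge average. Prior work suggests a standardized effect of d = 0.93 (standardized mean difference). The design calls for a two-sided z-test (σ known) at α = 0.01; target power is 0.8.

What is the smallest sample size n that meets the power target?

Set Φ(δ − 2.576) = 0.8; then δ − 2.576 = Φ⁻¹(0.8) = 0.842, giving δ = 3.417.
(For δ > 0 the lower-tail rejection region contributes negligibly to power, so the one-term inversion is standard.)
δ = d·√n ⇒ n = (δ/d)² = (3.417 / 0.93)² = 13.50.
Rounding up, n = 14.

n = 14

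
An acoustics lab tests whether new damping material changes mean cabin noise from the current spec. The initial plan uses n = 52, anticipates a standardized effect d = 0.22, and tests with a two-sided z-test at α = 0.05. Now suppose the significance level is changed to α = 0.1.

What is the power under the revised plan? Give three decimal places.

δ = d·√n = 0.22 × √52 = 1.5864 (unchanged). New critical value: z_{0.05} = 1.645.
Revised power = Φ(δ − 1.645) + Φ(−δ − 1.645) = Φ(-0.058) + Φ(-3.231) = 0.4767 + 0.0006 = 0.4773.

Power ≈ 0.477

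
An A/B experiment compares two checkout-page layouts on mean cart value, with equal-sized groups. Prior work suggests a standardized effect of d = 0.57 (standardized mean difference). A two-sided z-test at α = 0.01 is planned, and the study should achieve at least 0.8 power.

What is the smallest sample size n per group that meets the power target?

For power 0.8 need Φ(δ − z_{0.005}) = 0.8, so δ = z_{0.005} + z_{0.20} = 2.576 + 0.842 = 3.417.
(For δ > 0 the lower-tail rejection region contributes negligibly to power, so the one-term inversion is standard.)
δ = d·√(n/2) ⇒ n = 2(δ/d)² = 2 × (3.417 / 0.57)² = 71.89.
Rounding up, n = 72 per group.

n = 72 per group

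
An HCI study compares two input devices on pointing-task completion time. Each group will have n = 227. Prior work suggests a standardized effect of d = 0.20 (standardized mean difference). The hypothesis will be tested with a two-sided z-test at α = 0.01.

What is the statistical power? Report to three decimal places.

Power ≈ 0.328

Noncentrality parameter: δ = d·√(n/2) = 0.20 × √(227/2) = 2.1307
Two-sided α = 0.01 → critical value z_{0.005} = 2.576.
Power = Φ(δ − 2.576) + Φ(−δ − 2.576) = Φ(-0.445) + Φ(-4.707) = 0.3281 + 0.0000 = 0.3281.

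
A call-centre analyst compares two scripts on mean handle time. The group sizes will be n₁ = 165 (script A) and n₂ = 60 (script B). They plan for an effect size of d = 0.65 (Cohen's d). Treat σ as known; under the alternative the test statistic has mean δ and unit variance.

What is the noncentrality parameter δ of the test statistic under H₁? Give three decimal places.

The noncentrality parameter scales effect size by the design's sample-size factor: δ = d / √(1/n₁ + 1/n₂) = 0.65 / √(1/165 + 1/60) = 4.3116

δ ≈ 4.312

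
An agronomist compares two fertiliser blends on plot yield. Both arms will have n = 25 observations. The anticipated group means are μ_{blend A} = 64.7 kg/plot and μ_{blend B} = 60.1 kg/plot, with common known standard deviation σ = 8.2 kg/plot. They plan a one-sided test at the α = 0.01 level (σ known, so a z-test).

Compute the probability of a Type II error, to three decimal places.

Standardized effect: d = |μ_{blend A} − μ_{blend B}| / σ = |64.7 − 60.1| / 8.2 = 0.5610
Noncentrality parameter: δ = d·√(n/2) = 0.5610 × √(25/2) = 1.9833
Critical value for a one-sided test at α = 0.01: z_α = 2.326.
Power = Φ(δ − 2.326) = Φ(-0.343) = 0.3658.
Type II error: β = 1 − power = 1 − 0.3658 = 0.6342.

β ≈ 0.634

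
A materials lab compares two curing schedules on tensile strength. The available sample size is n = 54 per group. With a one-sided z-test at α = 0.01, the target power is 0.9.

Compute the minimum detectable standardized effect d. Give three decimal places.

Required noncentrality: δ = z_{0.01} + z_{0.10} = 2.326 + 1.282 = 3.608.
δ = d·√(n/2) ⇒ d = δ/√(n/2) = 3.608/√(54/2) = 0.6943.

d ≈ 0.694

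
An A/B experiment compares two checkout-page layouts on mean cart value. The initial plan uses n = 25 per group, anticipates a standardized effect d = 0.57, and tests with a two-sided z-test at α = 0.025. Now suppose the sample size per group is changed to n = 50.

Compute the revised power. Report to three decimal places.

Power ≈ 0.729

With n = 50 per group: δ = d·√(n/2) = 0.57 × √(50/2) = 2.8500. Critical value z_{0.0125} = 2.241.
Revised power = Φ(δ − 2.241) + Φ(−δ − 2.241) = Φ(0.609) + Φ(-5.091) = 0.7286 + 0.0000 = 0.7286.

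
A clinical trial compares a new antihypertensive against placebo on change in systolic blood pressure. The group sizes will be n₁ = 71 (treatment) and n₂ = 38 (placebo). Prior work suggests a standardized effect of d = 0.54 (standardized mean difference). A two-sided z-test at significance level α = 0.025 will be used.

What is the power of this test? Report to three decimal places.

Noncentrality parameter: δ = d / √(1/n₁ + 1/n₂) = 0.54 / √(1/71 + 1/38) = 2.6866
Critical value for a two-sided test at α = 0.025: z_{α/2} = 2.241.
Power = Φ(δ − 2.241) + Φ(−δ − 2.241) = Φ(0.445) + Φ(-4.928) = 0.6719 + 0.0000 = 0.6719.

Power ≈ 0.672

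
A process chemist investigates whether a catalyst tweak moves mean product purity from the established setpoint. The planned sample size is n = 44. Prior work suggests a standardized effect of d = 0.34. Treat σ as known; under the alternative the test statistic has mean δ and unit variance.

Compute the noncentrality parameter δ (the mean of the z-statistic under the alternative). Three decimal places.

The noncentrality parameter scales effect size by the design's sample-size factor: δ = d·√n = 0.34 × √44 = 2.2553

δ ≈ 2.255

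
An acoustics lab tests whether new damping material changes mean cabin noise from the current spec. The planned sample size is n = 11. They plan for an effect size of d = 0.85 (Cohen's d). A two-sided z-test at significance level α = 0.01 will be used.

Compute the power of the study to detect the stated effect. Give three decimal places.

Noncentrality parameter: δ = d·√n = 0.85 × √11 = 2.8191
Critical value for a two-sided test at α = 0.01: z_{α/2} = 2.576.
Power = Φ(δ − 2.576) + Φ(−δ − 2.576) = Φ(0.243) + Φ(-5.395) = 0.5961 + 0.0000 = 0.5961.

Power ≈ 0.596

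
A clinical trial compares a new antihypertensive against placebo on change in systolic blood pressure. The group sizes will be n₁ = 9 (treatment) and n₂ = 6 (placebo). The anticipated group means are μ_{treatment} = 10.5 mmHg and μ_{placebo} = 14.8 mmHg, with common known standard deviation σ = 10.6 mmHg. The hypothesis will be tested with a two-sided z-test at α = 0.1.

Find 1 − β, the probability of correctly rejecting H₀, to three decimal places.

Power ≈ 0.199

Standardized effect: d = |μ_{treatment} − μ_{placebo}| / σ = |10.5 − 14.8| / 10.6 = 0.4057
Noncentrality parameter: δ = d / √(1/n₁ + 1/n₂) = 0.4057 / √(1/9 + 1/6) = 0.7697
Two-sided α = 0.1 → critical value z_{0.05} = 1.645.
Power = Φ(δ − 1.645) + Φ(−δ − 1.645) = Φ(-0.875) + Φ(-2.415) = 0.1907 + 0.0079 = 0.1986.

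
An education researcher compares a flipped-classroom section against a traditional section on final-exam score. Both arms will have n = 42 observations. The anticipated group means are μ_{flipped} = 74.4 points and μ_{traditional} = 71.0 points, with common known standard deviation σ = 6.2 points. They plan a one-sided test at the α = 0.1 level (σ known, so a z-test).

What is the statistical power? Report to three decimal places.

Standardized effect: d = |μ_{flipped} − μ_{traditional}| / σ = |74.4 − 71.0| / 6.2 = 0.5484
Noncentrality parameter: δ = d·√(n/2) = 0.5484 × √(42/2) = 2.5130
One-sided α = 0.1 → critical value z_{0.1} = 1.282.
Power = P(Z > 1.282 − δ) = Φ(1.231) = 0.8909.

Power ≈ 0.891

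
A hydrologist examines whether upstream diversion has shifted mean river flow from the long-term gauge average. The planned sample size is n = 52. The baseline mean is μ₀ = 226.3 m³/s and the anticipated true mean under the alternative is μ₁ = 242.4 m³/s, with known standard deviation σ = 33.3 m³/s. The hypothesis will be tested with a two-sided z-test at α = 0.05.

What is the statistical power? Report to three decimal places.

Standardized effect: d = |μ₁ − μ₀| / σ = |242.4 − 226.3| / 33.3 = 0.4835
Noncentrality parameter: δ = d·√n = 0.4835 × √52 = 3.4864
Two-sided α = 0.05 → critical value z_{0.025} = 1.960.
Power = Φ(δ − 1.960) + Φ(−δ − 1.960) = Φ(1.526) + Φ(-5.446) = 0.9366 + 0.0000 = 0.9366.

Power ≈ 0.937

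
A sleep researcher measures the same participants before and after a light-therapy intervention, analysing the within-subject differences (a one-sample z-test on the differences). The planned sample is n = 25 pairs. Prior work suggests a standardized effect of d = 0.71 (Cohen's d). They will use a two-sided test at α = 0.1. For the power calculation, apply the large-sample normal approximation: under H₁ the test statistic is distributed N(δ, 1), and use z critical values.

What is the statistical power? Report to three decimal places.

Power ≈ 0.972

Noncentrality parameter: δ = d·√n = 0.71 × √25 = 3.5500
Two-sided α = 0.1 → critical value z_{0.05} = 1.645.
Power = Φ(δ − 1.645) + Φ(−δ − 1.645) = Φ(1.905) + Φ(-5.195) = 0.9716 + 0.0000 = 0.9716.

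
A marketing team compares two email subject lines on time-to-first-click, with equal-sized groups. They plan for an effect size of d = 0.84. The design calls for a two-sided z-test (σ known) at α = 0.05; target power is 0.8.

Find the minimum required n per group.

n = 23 per group

For power 0.8 need Φ(δ − z_{0.025}) = 0.8, so δ = z_{0.025} + z_{0.20} = 1.960 + 0.842 = 2.802.
(Ignoring the negligible lower-tail rejection probability gives the usual closed-form inversion.)
δ = d·√(n/2) ⇒ n = 2(δ/d)² = 2 × (2.802 / 0.84)² = 22.25.
Round up to the next whole unit.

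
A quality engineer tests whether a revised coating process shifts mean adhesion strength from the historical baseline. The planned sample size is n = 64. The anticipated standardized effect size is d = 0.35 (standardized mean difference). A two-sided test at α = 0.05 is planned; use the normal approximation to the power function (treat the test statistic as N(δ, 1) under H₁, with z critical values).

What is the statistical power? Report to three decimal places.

Power ≈ 0.800

Noncentrality parameter: δ = d·√n = 0.35 × √64 = 2.8000
Two-sided α = 0.05 → critical value z_{0.025} = 1.960.
Power = Φ(δ − 1.960) + Φ(−δ − 1.960) = Φ(0.840) + Φ(-4.760) = 0.7996 + 0.0000 = 0.7996.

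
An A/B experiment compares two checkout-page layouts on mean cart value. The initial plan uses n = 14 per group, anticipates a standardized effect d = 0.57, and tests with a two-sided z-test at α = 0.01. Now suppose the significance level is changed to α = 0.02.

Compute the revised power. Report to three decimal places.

δ = d·√(n/2) = 0.57 × √(14/2) = 1.5081 (unchanged). New critical value: z_{0.01} = 2.326.
Revised power = Φ(δ − 2.326) + Φ(−δ − 2.326) = Φ(-0.818) + Φ(-3.834) = 0.2066 + 0.0001 = 0.2067.

Power ≈ 0.207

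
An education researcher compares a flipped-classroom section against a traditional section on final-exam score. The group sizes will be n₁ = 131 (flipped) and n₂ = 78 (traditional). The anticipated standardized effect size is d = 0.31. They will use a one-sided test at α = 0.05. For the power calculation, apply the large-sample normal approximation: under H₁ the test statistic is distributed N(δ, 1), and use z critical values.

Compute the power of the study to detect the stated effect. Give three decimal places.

Power ≈ 0.699

Noncentrality parameter: δ = d / √(1/n₁ + 1/n₂) = 0.31 / √(1/131 + 1/78) = 2.1676
Critical value for a one-sided test at α = 0.05: z_α = 1.645.
Power = Φ(δ − 1.645) = Φ(0.523) = 0.6994.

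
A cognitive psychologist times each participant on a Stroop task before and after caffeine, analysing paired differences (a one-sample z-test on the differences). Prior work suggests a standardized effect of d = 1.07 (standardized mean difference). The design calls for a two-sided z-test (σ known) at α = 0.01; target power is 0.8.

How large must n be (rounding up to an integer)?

n = 11

Set Φ(δ − 2.576) = 0.8; then δ − 2.576 = Φ⁻¹(0.8) = 0.842, giving δ = 3.417.
(For δ > 0 the lower-tail rejection region contributes negligibly to power, so the one-term inversion is standard.)
δ = d·√n ⇒ n = (δ/d)² = (3.417 / 1.07)² = 10.20.
Round up to the next whole unit.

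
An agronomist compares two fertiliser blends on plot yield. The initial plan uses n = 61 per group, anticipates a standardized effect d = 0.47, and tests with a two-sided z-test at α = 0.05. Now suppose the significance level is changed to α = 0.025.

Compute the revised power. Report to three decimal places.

δ = d·√(n/2) = 0.47 × √(61/2) = 2.5957 (unchanged). New critical value: z_{0.0125} = 2.241.
Revised power = Φ(δ − 2.241) + Φ(−δ − 2.241) = Φ(0.354) + Φ(-4.837) = 0.6384 + 0.0000 = 0.6384.

Power ≈ 0.638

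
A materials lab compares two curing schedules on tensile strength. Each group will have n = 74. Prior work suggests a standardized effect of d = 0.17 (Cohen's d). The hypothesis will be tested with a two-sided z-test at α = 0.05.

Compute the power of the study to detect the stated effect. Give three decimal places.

Noncentrality parameter: δ = d·√(n/2) = 0.17 × √(74/2) = 1.0341
Critical value for a two-sided test at α = 0.05: z_{α/2} = 1.960.
Power = Φ(δ − 1.960) + Φ(−δ − 1.960) = Φ(-0.926) + Φ(-2.994) = 0.1773 + 0.0014 = 0.1786.

Power ≈ 0.179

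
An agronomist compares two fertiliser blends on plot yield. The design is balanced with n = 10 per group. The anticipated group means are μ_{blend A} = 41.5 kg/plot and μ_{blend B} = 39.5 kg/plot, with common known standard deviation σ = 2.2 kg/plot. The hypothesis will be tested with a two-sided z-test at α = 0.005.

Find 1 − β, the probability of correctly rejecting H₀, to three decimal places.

Standardized effect: d = |μ_{blend A} − μ_{blend B}| / σ = |41.5 − 39.5| / 2.2 = 0.9091
Noncentrality parameter: δ = d·√(n/2) = 0.9091 × √(10/2) = 2.0328
Critical value for a two-sided test at α = 0.005: z_{α/2} = 2.807.
Power = Φ(δ − 2.807) + Φ(−δ − 2.807) = Φ(-0.774) + Φ(-4.840) = 0.2194 + 0.0000 = 0.2194.

Power ≈ 0.219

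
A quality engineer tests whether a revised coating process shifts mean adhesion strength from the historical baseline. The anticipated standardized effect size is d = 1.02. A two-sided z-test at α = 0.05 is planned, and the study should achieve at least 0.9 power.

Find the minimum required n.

For power 0.9 need Φ(δ − z_{0.025}) = 0.9, so δ = z_{0.025} + z_{0.10} = 1.960 + 1.282 = 3.242.
(For δ > 0 the lower-tail rejection region contributes negligibly to power, so the one-term inversion is standard.)
δ = d·√n ⇒ n = (δ/d)² = (3.242 / 1.02)² = 10.10.
Rounding up, n = 11.

n = 11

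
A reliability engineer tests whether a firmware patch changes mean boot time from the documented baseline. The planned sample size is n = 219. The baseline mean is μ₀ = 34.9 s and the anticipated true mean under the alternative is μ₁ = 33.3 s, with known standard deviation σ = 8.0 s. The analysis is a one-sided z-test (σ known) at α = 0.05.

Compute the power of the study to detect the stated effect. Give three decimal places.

Power ≈ 0.906

Standardized effect: d = |μ₁ − μ₀| / σ = |33.3 − 34.9| / 8.0 = 0.2000
Noncentrality parameter: δ = d·√n = 0.2000 × √219 = 2.9597
Critical value for a one-sided test at α = 0.05: z_α = 1.645.
Power = Φ(δ − 1.645) = Φ(1.315) = 0.9057.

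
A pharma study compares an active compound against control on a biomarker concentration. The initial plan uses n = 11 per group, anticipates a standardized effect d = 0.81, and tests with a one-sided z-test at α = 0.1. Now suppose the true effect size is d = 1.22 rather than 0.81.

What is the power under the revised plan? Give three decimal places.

Power ≈ 0.943

With d = 1.22: δ = d·√(n/2) = 1.22 × √(11/2) = 2.8612. Critical value z_{0.1} = 1.282.
Revised power = Φ(δ − 1.282) = Φ(1.580) = 0.9429.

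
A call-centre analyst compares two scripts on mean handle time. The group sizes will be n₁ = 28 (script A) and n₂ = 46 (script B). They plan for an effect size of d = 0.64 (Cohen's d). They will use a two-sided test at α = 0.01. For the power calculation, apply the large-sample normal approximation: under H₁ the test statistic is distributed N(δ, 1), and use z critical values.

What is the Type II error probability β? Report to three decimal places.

Noncentrality parameter: δ = d / √(1/n₁ + 1/n₂) = 0.64 / √(1/28 + 1/46) = 2.6701
Two-sided α = 0.01 → critical value z_{0.005} = 2.576.
Power = Φ(δ − 2.576) + Φ(−δ − 2.576) = Φ(0.094) + Φ(-5.246) = 0.5375 + 0.0000 = 0.5375.
Type II error: β = 1 − power = 1 − 0.5375 = 0.4625.

β ≈ 0.462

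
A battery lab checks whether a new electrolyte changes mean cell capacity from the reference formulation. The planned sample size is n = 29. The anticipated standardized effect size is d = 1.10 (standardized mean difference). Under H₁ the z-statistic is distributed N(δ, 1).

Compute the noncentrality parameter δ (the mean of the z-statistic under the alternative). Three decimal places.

The noncentrality parameter scales effect size by the design's sample-size factor: δ = d·√n = 1.10 × √29 = 5.9237

δ ≈ 5.924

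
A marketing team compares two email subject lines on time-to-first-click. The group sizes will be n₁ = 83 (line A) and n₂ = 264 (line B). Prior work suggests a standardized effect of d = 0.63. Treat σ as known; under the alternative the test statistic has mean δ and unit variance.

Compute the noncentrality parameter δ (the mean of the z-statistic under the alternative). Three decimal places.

δ ≈ 5.006

The noncentrality parameter scales effect size by the design's sample-size factor: δ = d / √(1/n₁ + 1/n₂) = 0.63 / √(1/83 + 1/264) = 5.0063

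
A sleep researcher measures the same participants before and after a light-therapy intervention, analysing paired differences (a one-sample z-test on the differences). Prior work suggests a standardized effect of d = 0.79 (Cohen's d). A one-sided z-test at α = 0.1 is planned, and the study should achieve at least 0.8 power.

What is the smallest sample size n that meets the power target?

Set Φ(δ − 1.282) = 0.8; then δ − 1.282 = Φ⁻¹(0.8) = 0.842, giving δ = 2.123.
δ = d·√n ⇒ n = (δ/d)² = (2.123 / 0.79)² = 7.22.
Rounding up, n = 8.

n = 8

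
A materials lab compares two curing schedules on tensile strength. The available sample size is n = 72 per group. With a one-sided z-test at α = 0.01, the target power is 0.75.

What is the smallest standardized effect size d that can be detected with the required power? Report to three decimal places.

d ≈ 0.500

Need Φ(δ − 2.326) = 0.75, so δ = 2.326 + 0.674 = 3.001.
δ = d·√(n/2) ⇒ d = δ/√(n/2) = 3.001/√(72/2) = 0.5001.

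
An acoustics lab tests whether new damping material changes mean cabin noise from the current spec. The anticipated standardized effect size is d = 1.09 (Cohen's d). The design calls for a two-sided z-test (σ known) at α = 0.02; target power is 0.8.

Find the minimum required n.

n = 9

Set Φ(δ − 2.326) = 0.8; then δ − 2.326 = Φ⁻¹(0.8) = 0.842, giving δ = 3.168.
(For δ > 0 the lower-tail rejection region contributes negligibly to power, so the one-term inversion is standard.)
δ = d·√n ⇒ n = (δ/d)² = (3.168 / 1.09)² = 8.45.
Rounding up, n = 9.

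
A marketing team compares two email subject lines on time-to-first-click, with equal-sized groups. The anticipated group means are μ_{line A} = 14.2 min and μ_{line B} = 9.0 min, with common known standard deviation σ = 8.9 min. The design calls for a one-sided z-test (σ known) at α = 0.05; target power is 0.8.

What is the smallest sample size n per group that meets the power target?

n = 37 per group

Standardized effect: d = |μ_{line A} − μ_{line B}| / σ = |14.2 − 9.0| / 8.9 = 0.5843
Set Φ(δ − 1.645) = 0.8; then δ − 1.645 = Φ⁻¹(0.8) = 0.842, giving δ = 2.486.
δ = d·√(n/2) ⇒ n = 2(δ/d)² = 2 × (2.486 / 0.5843)² = 36.22.
Rounding up, n = 37 per group.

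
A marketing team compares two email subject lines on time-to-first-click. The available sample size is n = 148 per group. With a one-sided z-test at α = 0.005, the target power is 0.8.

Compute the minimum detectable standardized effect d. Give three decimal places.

Need Φ(δ − 2.576) = 0.8, so δ = 2.576 + 0.842 = 3.417.
δ = d·√(n/2) ⇒ d = δ/√(n/2) = 3.417/√(148/2) = 0.3973.

d ≈ 0.397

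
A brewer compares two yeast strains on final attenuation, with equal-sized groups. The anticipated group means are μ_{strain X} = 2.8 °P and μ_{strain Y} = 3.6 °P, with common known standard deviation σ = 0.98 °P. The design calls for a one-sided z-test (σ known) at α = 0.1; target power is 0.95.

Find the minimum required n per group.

n = 26 per group

Standardized effect: d = |μ_{strain X} − μ_{strain Y}| / σ = |2.8 − 3.6| / 0.98 = 0.8163
For power 0.95 need Φ(δ − z_{0.1}) = 0.95, so δ = z_{0.1} + z_{0.05} = 1.282 + 1.645 = 2.926.
δ = d·√(n/2) ⇒ n = 2(δ/d)² = 2 × (2.926 / 0.8163)² = 25.70.
Round up to the next whole unit.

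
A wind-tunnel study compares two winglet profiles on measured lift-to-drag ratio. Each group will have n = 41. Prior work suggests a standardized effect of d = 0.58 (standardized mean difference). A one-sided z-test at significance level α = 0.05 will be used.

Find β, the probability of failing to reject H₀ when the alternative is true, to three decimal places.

β ≈ 0.163

Noncentrality parameter: δ = d·√(n/2) = 0.58 × √(41/2) = 2.6261
Critical value for a one-sided test at α = 0.05: z_α = 1.645.
Power = Φ(δ − 1.645) = Φ(0.981) = 0.8368.
Type II error: β = 1 − power = 1 − 0.8368 = 0.1632.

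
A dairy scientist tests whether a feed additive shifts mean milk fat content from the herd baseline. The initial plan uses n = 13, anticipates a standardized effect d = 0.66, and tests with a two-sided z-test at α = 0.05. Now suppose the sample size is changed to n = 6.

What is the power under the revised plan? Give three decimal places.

Power ≈ 0.366

With n = 6: δ = d·√n = 0.66 × √6 = 1.6167. Critical value z_{0.025} = 1.960.
Revised power = Φ(δ − 1.960) + Φ(−δ − 1.960) = Φ(-0.343) + Φ(-3.577) = 0.3657 + 0.0002 = 0.3659.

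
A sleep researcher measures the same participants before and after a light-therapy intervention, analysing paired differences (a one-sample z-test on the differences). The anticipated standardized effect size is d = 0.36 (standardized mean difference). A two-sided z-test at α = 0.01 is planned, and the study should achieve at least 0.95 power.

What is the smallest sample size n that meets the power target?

n = 138

For power 0.95 need Φ(δ − z_{0.005}) = 0.95, so δ = z_{0.005} + z_{0.05} = 2.576 + 1.645 = 4.221.
(The Φ(−δ − z_{α/2}) term is vanishingly small for δ > 0 and is dropped in the standard sample-size formula.)
δ = d·√n ⇒ n = (δ/d)² = (4.221 / 0.36)² = 137.45.
Round up to the next whole unit.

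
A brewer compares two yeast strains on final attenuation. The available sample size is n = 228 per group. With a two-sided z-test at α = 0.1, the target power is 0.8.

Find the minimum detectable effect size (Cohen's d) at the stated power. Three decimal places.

Need Φ(δ − 1.645) = 0.8, so δ = 1.645 + 0.842 = 2.486.
(The second rejection-region term Φ(−δ − z_{α/2}) is negligible and dropped.)
δ = d·√(n/2) ⇒ d = δ/√(n/2) = 2.486/√(228/2) = 0.2329.

d ≈ 0.233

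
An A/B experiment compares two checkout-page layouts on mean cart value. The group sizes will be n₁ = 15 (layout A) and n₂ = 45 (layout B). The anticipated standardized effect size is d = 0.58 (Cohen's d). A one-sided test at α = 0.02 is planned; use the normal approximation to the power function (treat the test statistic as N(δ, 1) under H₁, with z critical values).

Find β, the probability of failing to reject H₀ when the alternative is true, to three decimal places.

Noncentrality parameter: δ = d / √(1/n₁ + 1/n₂) = 0.58 / √(1/15 + 1/45) = 1.9454
One-sided α = 0.02 → critical value z_{0.02} = 2.054.
Power = Φ(δ − 2.054) = Φ(-0.108) = 0.4569.
Type II error: β = 1 − power = 1 − 0.4569 = 0.5431.

β ≈ 0.543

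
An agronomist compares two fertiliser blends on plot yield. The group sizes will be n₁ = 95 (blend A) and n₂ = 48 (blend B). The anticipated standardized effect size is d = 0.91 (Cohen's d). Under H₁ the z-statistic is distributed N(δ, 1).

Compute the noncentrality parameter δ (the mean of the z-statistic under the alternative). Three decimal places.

The noncentrality parameter scales effect size by the design's sample-size factor: δ = d / √(1/n₁ + 1/n₂) = 0.91 / √(1/95 + 1/48) = 5.1387

δ ≈ 5.139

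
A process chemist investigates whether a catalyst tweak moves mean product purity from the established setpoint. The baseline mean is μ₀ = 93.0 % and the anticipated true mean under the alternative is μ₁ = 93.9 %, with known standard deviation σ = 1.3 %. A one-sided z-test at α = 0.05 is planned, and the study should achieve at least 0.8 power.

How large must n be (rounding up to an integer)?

Standardized effect: d = |μ₁ − μ₀| / σ = |93.9 − 93.0| / 1.3 = 0.6923
Set Φ(δ − 1.645) = 0.8; then δ − 1.645 = Φ⁻¹(0.8) = 0.842, giving δ = 2.486.
δ = d·√n ⇒ n = (δ/d)² = (2.486 / 0.6923)² = 12.90.
Round up to the next whole unit.

n = 13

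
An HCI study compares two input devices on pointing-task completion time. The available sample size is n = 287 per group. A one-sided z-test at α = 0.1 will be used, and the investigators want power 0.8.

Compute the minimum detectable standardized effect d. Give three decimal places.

Required noncentrality: δ = z_{0.1} + z_{0.20} = 1.282 + 0.842 = 2.123.
δ = d·√(n/2) ⇒ d = δ/√(n/2) = 2.123/√(287/2) = 0.1772.

d ≈ 0.177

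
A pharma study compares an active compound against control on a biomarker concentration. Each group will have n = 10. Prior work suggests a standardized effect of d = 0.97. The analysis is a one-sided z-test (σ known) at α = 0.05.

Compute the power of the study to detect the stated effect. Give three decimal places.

Power ≈ 0.700

Noncentrality parameter: δ = d·√(n/2) = 0.97 × √(10/2) = 2.1690
Critical value for a one-sided test at α = 0.05: z_α = 1.645.
Power = Φ(δ − 1.645) = Φ(0.524) = 0.6999.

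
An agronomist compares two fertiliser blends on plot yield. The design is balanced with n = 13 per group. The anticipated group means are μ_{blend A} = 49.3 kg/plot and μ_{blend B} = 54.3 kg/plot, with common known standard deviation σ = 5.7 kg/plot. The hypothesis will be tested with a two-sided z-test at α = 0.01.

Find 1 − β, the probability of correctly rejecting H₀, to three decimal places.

Standardized effect: d = |μ_{blend A} − μ_{blend B}| / σ = |49.3 − 54.3| / 5.7 = 0.8772
Noncentrality parameter: δ = d·√(n/2) = 0.8772 × √(13/2) = 2.2364
Two-sided α = 0.01 → critical value z_{0.005} = 2.576.
Power = Φ(δ − 2.576) + Φ(−δ − 2.576) = Φ(-0.339) + Φ(-4.812) = 0.3671 + 0.0000 = 0.3671.

Power ≈ 0.367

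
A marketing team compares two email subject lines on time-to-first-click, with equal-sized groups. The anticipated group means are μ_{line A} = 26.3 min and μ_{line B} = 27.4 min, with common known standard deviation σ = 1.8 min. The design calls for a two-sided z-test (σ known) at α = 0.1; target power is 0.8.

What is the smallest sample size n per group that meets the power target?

n = 34 per group

Standardized effect: d = |μ_{line A} − μ_{line B}| / σ = |26.3 − 27.4| / 1.8 = 0.6111
Set Φ(δ − 1.645) = 0.8; then δ − 1.645 = Φ⁻¹(0.8) = 0.842, giving δ = 2.486.
(Ignoring the negligible lower-tail rejection probability gives the usual closed-form inversion.)
δ = d·√(n/2) ⇒ n = 2(δ/d)² = 2 × (2.486 / 0.6111)² = 33.11.
Round up to the next whole unit.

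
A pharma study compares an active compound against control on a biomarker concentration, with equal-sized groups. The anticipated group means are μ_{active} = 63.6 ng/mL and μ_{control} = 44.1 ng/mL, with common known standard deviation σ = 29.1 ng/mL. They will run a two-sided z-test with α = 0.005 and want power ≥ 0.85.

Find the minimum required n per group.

Standardized effect: d = |μ_{active} − μ_{control}| / σ = |63.6 − 44.1| / 29.1 = 0.6701
For power 0.85 need Φ(δ − z_{0.0025}) = 0.85, so δ = z_{0.0025} + z_{0.15} = 2.807 + 1.036 = 3.843.
(Ignoring the negligible lower-tail rejection probability gives the usual closed-form inversion.)
δ = d·√(n/2) ⇒ n = 2(δ/d)² = 2 × (3.843 / 0.6701)² = 65.80.
Round up to the next whole unit.

n = 66 per group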